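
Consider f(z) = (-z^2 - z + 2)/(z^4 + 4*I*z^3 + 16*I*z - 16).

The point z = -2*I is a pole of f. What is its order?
3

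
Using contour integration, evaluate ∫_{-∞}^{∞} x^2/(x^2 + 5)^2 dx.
Let f(z) = z^2/(z^2 + 5)^2. The denominator has no real zeros and deg Q - deg P = 2 ≥ 2, so the integral of f over the upper semicircle |z| = R tends to 0 as R → ∞. Closing the contour in the upper half-plane,
  ∫_{-∞}^{∞} f(x) dx = 2πi · Σ Res(f, z_k)  over the poles with Im z_k > 0.

Zeros of the denominator: z^2 + 5 = 0 gives z = ±sqrt(5)*I.
Upper half-plane: z = sqrt(5)*I (a pole of order 2).

Write f(z) = g(z)/(z - sqrt(5)*I)^2 with g(z) = z^2/(z + sqrt(5)*I)^2. For a double pole, Res(f, z₀) = g'(z₀):
  g'(z) = 2*sqrt(5)*I*z/(z + sqrt(5)*I)^3
  Res(f, sqrt(5)*I) = g'(sqrt(5)*I) = -sqrt(5)*I/20

∫_{-∞}^{∞} f(x) dx = 2πi · (-sqrt(5)*I/20) = sqrt(5)*pi/10

Final answer: sqrt(5)*pi/10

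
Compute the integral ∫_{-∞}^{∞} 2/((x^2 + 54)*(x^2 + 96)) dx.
Let f(z) = 2/((z^2 + 54)*(z^2 + 96)). The denominator has no real zeros and deg Q - deg P = 4 ≥ 2, so the integral of f over the upper semicircle |z| = R tends to 0 as R → ∞. Closing the contour in the upper half-plane,
  ∫_{-∞}^{∞} f(x) dx = 2πi · Σ Res(f, z_k)  over the poles with Im z_k > 0.

Zeros of the denominator: z^2 + 54 = 0 gives z = ±3*sqrt(6)*I; z^2 + 96 = 0 gives z = ±4*sqrt(6)*I.
Upper half-plane: z = 3*sqrt(6)*I, z = 4*sqrt(6)*I (simple).

Each pole is a simple zero of Q(z) = z^4 + 150*z^2 + 5184, so Res(f, z₀) = P(z₀)/Q'(z₀) with P(z) = 2, Q'(z) = 4*z^3 + 300*z:
  Res(f, 3*sqrt(6)*I) = (2)/(252*sqrt(6)*I) = -sqrt(6)*I/756
  Res(f, 4*sqrt(6)*I) = (2)/(-336*sqrt(6)*I) = sqrt(6)*I/1008

Sum of residues: -sqrt(6)*I/3024
∫_{-∞}^{∞} f(x) dx = 2πi · (-sqrt(6)*I/3024) = sqrt(6)*pi/1512

Final answer: sqrt(6)*pi/1512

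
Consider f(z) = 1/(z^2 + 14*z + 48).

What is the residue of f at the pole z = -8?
Write f(z) = P(z)/Q(z) with P(z) = 1 and Q(z) = z^2 + 14*z + 48.
The denominator factors as Q(z) = (z + 6)*(z + 8), so z = -8 is a simple zero of Q and P is analytic there; z = -8 is therefore a simple pole and
  Res(f, z₀) = P(z₀)/Q'(z₀).

Q'(z) = 2*z + 14, so Q'(-8) = -2.
P(-8) = 1.

Res(f, -8) = (1)/(-2) = -1/2

Final answer: -1/2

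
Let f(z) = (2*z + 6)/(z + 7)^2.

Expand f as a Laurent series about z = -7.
Put w = z - (-7), i.e. z = w - 7. The denominator is w^2, so it suffices to rewrite the numerator in powers of w.

P(z) = 2*z + 6
P(w - 7) = -8 + 2*w

Dividing each term by w^2:
  f = -8/w^2 + 2/w

Substituting back w = z + 7:
  f(z) = -8/(z + 7)^2 + 2/(z + 7)

The series is finite because the numerator is a polynomial; the negative powers form the principal part, and the coefficient of 1/(z + 7) gives Res(f, -7) = 2.

Final answer: -8/(z + 7)^2 + 2/(z + 7)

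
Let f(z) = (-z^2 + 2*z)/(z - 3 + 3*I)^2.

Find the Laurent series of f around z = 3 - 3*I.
Put w = z - (3 - 3*I), i.e. z = w + 3 - 3*I. The denominator is w^2, so it suffices to rewrite the numerator in powers of w.

P(z) = -z^2 + 2*z
P(w + 3 - 3*I) = 6 + 12*I + (-4 + 6*I)*w - w^2

Dividing each term by w^2:
  f = (6 + 12*I)/w^2 + (-4 + 6*I)/w - 1

Substituting back w = z - 3 + 3*I:
  f(z) = (6 + 12*I)/(z - 3 + 3*I)^2 + (-4 + 6*I)/(z - 3 + 3*I) - 1

The series is finite because the numerator is a polynomial; the negative powers form the principal part, and the coefficient of 1/(z - 3 + 3*I) gives Res(f, 3 - 3*I) = -4 + 6*I.

Final answer: (6 + 12*I)/(z - 3 + 3*I)^2 + (-4 + 6*I)/(z - 3 + 3*I) - 1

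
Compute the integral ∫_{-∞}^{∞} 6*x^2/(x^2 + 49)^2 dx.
3*pi/7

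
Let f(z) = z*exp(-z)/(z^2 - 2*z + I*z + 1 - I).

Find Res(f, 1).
Write f(z) = P(z)/Q(z) with P(z) = z*exp(-z) and Q(z) = z^2 - 2*z + I*z + 1 - I.
The denominator factors as Q(z) = (z - 1)*(z - 1 + I), so z = 1 is a simple zero of Q and P is analytic there; z = 1 is therefore a simple pole and
  Res(f, z₀) = P(z₀)/Q'(z₀).

Q'(z) = 2*z - 2 + I, so Q'(1) = I.
P(1) = exp(-1).

Res(f, 1) = (exp(-1))/(I) = -I*exp(-1)

Final answer: -I*exp(-1)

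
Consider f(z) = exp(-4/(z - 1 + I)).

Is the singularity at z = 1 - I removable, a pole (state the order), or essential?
Let u = z - 1 + I. Then
  e^(-4/u) = Σ_{k≥0} (-4)^k/(k!·u^k) = 1 - 4/u + 8/u^2 - 32/(3*u^3) + ...
which has infinitely many negative powers of u, so exp(-4/(z - 1 + I)) has an essential singularity at z = 1 - I.
So the singularity is essential.

Final answer: essential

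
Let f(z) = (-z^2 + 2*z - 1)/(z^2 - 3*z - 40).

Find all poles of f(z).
The singularities of f are the zeros of the denominator. Factoring,
  z^2 - 3*z - 40 = (z + 5)*(z - 8)
so the candidates are z = -5, z = 8.

Check the numerator P(z) = -z^2 + 2*z - 1 at each one:
  P(-5) = -36 ≠ 0, so z = -5 is a (simple) pole.
  P(8) = -49 ≠ 0, so z = 8 is a (simple) pole.

Poles of f: {-5, 8}

Final answer: {-5, 8}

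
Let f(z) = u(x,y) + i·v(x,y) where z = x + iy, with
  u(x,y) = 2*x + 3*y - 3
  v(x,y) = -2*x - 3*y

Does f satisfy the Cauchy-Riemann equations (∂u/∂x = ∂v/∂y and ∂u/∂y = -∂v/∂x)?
∂u/∂x = 2
∂v/∂y = -3
∂u/∂y = 3
∂v/∂x = -2
∂u/∂x ≠ ∂v/∂y and ∂u/∂y ≠ -∂v/∂x; the Cauchy-Riemann equations are not satisfied, so f is not analytic.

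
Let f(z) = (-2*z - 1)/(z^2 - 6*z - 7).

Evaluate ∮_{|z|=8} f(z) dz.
-4*I*pi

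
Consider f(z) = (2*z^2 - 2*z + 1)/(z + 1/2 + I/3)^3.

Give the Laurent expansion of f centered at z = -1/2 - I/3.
Put w = z - (-1/2 - I/3), i.e. z = w - 1/2 - I/3. The denominator is w^3, so it suffices to rewrite the numerator in powers of w.

P(z) = 2*z^2 - 2*z + 1
P(w - 1/2 - I/3) = 41/18 + 4*I/3 + (-4 - 4*I/3)*w + 2*w^2

Dividing each term by w^3:
  f = (41/18 + 4*I/3)/w^3 + (-4 - 4*I/3)/w^2 + 2/w

Substituting back w = z + 1/2 + I/3:
  f(z) = (41/18 + 4*I/3)/(z + 1/2 + I/3)^3 + (-4 - 4*I/3)/(z + 1/2 + I/3)^2 + 2/(z + 1/2 + I/3)

The series is finite because the numerator is a polynomial; the negative powers form the principal part, and the coefficient of 1/(z + 1/2 + I/3) gives Res(f, -1/2 - I/3) = 2.

Final answer: (41/18 + 4*I/3)/(z + 1/2 + I/3)^3 + (-4 - 4*I/3)/(z + 1/2 + I/3)^2 + 2/(z + 1/2 + I/3)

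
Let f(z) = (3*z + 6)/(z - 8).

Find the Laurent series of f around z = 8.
Put w = z - (8), i.e. z = w + 8. The denominator is w, so it suffices to rewrite the numerator in powers of w.

P(z) = 3*z + 6
P(w + 8) = 30 + 3*w

Dividing each term by w:
  f = 30/w + 3

Substituting back w = z - 8:
  f(z) = 30/(z - 8) + 3

The series is finite because the numerator is a polynomial; the negative powers form the principal part, and the coefficient of 1/(z - 8) gives Res(f, 8) = 30.

Final answer: 30/(z - 8) + 3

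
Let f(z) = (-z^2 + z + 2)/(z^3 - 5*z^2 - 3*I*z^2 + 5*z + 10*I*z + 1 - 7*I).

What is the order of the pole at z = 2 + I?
2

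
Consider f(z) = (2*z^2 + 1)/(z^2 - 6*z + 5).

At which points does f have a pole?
The singularities of f are the zeros of the denominator. Factoring,
  z^2 - 6*z + 5 = (z - 1)*(z - 5)
so the candidates are z = 1, z = 5.

Check the numerator P(z) = 2*z^2 + 1 at each one:
  P(1) = 3 ≠ 0, so z = 1 is a (simple) pole.
  P(5) = 51 ≠ 0, so z = 5 is a (simple) pole.

Poles of f: {1, 5}

Final answer: {1, 5}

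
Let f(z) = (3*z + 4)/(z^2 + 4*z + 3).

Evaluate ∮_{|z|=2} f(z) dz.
By the residue theorem, ∮_C f(z) dz = 2πi · (sum of the residues of f at the poles inside |z| = 2).

The denominator factors as (z + 3)*(z + 1), so the singularities of f are simple poles at z = -3, z = -1.
  |-3|² = 9 > 4 = 2², so this pole is outside the contour.
  |-1|² = 1 < 4 = 2², so this pole is inside the contour.

With P(z) = 3*z + 4 and Q(z) = z^2 + 4*z + 3, each pole is simple, so Res(f, z₀) = P(z₀)/Q'(z₀) with Q'(z) = 2*z + 4.
  Res(f, -1) = P(-1)/Q'(-1) = (1)/(2) = 1/2

∮_C f(z) dz = 2πi · (1/2) = I*pi

Final answer: I*pi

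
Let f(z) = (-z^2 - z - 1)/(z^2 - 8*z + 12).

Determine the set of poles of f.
The singularities of f are the zeros of the denominator. Factoring,
  z^2 - 8*z + 12 = (z - 6)*(z - 2)
so the candidates are z = 6, z = 2.

Check the numerator P(z) = -z^2 - z - 1 at each one:
  P(6) = -43 ≠ 0, so z = 6 is a (simple) pole.
  P(2) = -7 ≠ 0, so z = 2 is a (simple) pole.

Poles of f: {2, 6}

Final answer: {2, 6}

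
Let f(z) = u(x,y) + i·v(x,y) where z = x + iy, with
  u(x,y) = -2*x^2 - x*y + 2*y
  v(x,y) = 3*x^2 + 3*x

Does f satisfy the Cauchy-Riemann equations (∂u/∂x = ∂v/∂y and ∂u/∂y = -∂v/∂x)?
∂u/∂x = -4*x - y
∂v/∂y = 0
∂u/∂y = 2 - x
∂v/∂x = 6*x + 3
∂u/∂x ≠ ∂v/∂y and ∂u/∂y ≠ -∂v/∂x; the Cauchy-Riemann equations are not satisfied, so f is not analytic.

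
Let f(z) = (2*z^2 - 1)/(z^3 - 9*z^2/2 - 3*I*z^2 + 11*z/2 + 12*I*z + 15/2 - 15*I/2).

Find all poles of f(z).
The singularities of f are the zeros of the denominator. Factoring,
  z^3 - 9*z^2/2 - 3*I*z^2 + 11*z/2 + 12*I*z + 15/2 - 15*I/2 = (z - 3 + I)*(z - 3/2 - 3*I)*(z - I)
so the candidates are z = 3 - I, z = 3/2 + 3*I, z = I.

Check the numerator P(z) = 2*z^2 - 1 at each one:
  P(3 - I) = 15 - 12*I ≠ 0, so z = 3 - I is a (simple) pole.
  P(3/2 + 3*I) = -29/2 + 18*I ≠ 0, so z = 3/2 + 3*I is a (simple) pole.
  P(I) = -3 ≠ 0, so z = I is a (simple) pole.

Poles of f: {I, 3/2 + 3*I, 3 - I}

Final answer: {I, 3/2 + 3*I, 3 - I}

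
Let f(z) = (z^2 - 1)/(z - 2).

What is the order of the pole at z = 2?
Factor the denominator:
  z - 2 = (z - 2)

The numerator P(z) = z^2 - 1 has P(2) = 3 ≠ 0, so no factor of (z - 2) cancels.
Near z = 2 we can therefore write f(z) = g(z)/(z - 2) with g analytic at 2 and g(2) ≠ 0 (g is just the numerator).

Hence z = 2 is a pole of order 1.

Final answer: 1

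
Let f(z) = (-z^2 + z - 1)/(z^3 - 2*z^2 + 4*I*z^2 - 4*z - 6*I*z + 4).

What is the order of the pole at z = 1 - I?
Factor the denominator:
  z^3 - 2*z^2 + 4*I*z^2 - 4*z - 6*I*z + 4 = (z - 1 + I)^2*(z + 2*I)

The numerator P(z) = -z^2 + z - 1 has P(1 - I) = I ≠ 0, so no factor of (z - 1 + I) cancels.
Near z = 1 - I we can therefore write f(z) = g(z)/(z - 1 + I)^2 with g analytic at 1 - I and g(1 - I) ≠ 0 (g is the numerator divided by the remaining denominator factors).

Hence z = 1 - I is a pole of order 2.

Final answer: 2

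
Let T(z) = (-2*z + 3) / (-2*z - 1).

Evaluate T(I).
Substitute z = I:
  numerator:   -2*(I) + 3 = 3 - 2*I
  denominator: -2*(I) - 1 = -1 - 2*I
T(I) = (3 - 2*I)/(-1 - 2*I); multiplying numerator and denominator by the conjugate -1 + 2*I gives (1 + 8*I)/5 = 1/5 + 8*I/5

Final answer: 1/5 + 8*I/5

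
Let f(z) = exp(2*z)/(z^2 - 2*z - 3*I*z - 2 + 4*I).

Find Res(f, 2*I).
(-2/5 - I/5)*exp(4*I)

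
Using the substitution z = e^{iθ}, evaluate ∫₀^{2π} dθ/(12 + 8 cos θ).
Let J = ∫₀^{2π} dθ/(12 + 8 cos θ).
Put z = e^{iθ}: then cos θ = (z + 1/z)/2, dθ = dz/(iz), and z runs once counterclockwise around |z| = 1:
  J = ∮_{|z|=1} 1/(12 + 8*(z + 1/z)/2) · dz/(iz) = (2/i) ∮_{|z|=1} dz/(8*z^2 + 24*z + 8).
The roots of 8*z^2 + 24*z + 8 are z = (-12 ± sqrt(12^2 - 8^2))/8, with sqrt(80) = 4*sqrt(5); their product is 1, so only z₊ = -3/2 + sqrt(5)/2 lies inside the unit circle (z₋ = -3/2 - sqrt(5)/2 lies outside).
z₊ is a simple zero of q(z) = 8*z^2 + 24*z + 8, so Res(1/q, z₊) = 1/q'(z₊) with q'(z) = 16*z + 24; and q'(z₊) = 8*(z₊ - z₋) = 8*sqrt(5).
Therefore J = (2/i) · 2πi · 1/(8*sqrt(5)) = 2*pi/(4*sqrt(5)) = sqrt(5)*pi/10

Final answer: sqrt(5)*pi/10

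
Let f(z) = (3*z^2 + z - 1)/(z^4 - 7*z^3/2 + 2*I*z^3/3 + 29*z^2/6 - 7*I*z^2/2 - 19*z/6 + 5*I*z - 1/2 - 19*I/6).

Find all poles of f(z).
The singularities of f are the zeros of the denominator. Factoring,
  z^4 - 7*z^3/2 + 2*I*z^3/3 + 29*z^2/6 - 7*I*z^2/2 - 19*z/6 + 5*I*z - 1/2 - 19*I/6 = (z + I)*(z - 1 - I)*(z - 1/2 + I)*(z - 2 - I/3)
so the candidates are z = -I, z = 1 + I, z = 1/2 - I, z = 2 + I/3.

Check the numerator P(z) = 3*z^2 + z - 1 at each one:
  P(-I) = -4 - I ≠ 0, so z = -I is a (simple) pole.
  P(1 + I) = 7*I ≠ 0, so z = 1 + I is a (simple) pole.
  P(1/2 - I) = -11/4 - 4*I ≠ 0, so z = 1/2 - I is a (simple) pole.
  P(2 + I/3) = 38/3 + 13*I/3 ≠ 0, so z = 2 + I/3 is a (simple) pole.

Poles of f: {-I, 1/2 - I, 1 + I, 2 + I/3}

Final answer: {-I, 1/2 - I, 1 + I, 2 + I/3}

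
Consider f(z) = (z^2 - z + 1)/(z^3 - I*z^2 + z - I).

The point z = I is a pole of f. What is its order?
Factor the denominator:
  z^3 - I*z^2 + z - I = (z - I)^2*(z + I)

The numerator P(z) = z^2 - z + 1 has P(I) = -I ≠ 0, so no factor of (z - I) cancels.
Near z = I we can therefore write f(z) = g(z)/(z - I)^2 with g analytic at I and g(I) ≠ 0 (g is the numerator divided by the remaining denominator factors).

Hence z = I is a pole of order 2.

Final answer: 2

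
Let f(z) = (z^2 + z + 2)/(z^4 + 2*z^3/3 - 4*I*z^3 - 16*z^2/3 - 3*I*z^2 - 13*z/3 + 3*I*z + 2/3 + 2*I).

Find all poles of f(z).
The singularities of f are the zeros of the denominator. Factoring,
  z^4 + 2*z^3/3 - 4*I*z^3 - 16*z^2/3 - 3*I*z^2 - 13*z/3 + 3*I*z + 2/3 + 2*I = (z - 1/3 - I)*(z + 1)*(z - I)*(z - 2*I)
so the candidates are z = 1/3 + I, z = -1, z = I, z = 2*I.

Check the numerator P(z) = z^2 + z + 2 at each one:
  P(1/3 + I) = 13/9 + 5*I/3 ≠ 0, so z = 1/3 + I is a (simple) pole.
  P(-1) = 2 ≠ 0, so z = -1 is a (simple) pole.
  P(I) = 1 + I ≠ 0, so z = I is a (simple) pole.
  P(2*I) = -2 + 2*I ≠ 0, so z = 2*I is a (simple) pole.

Poles of f: {-1, I, 2*I, 1/3 + I}

Final answer: {-1, I, 2*I, 1/3 + I}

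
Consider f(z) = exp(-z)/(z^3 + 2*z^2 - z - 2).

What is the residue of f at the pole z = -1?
Write f(z) = P(z)/Q(z) with P(z) = exp(-z) and Q(z) = z^3 + 2*z^2 - z - 2.
The denominator factors as Q(z) = (z + 2)*(z - 1)*(z + 1), so z = -1 is a simple zero of Q and P is analytic there; z = -1 is therefore a simple pole and
  Res(f, z₀) = P(z₀)/Q'(z₀).

Q'(z) = 3*z^2 + 4*z - 1, so Q'(-1) = -2.
P(-1) = exp(1).

Res(f, -1) = (exp(1))/(-2) = -exp(1)/2

Final answer: -exp(1)/2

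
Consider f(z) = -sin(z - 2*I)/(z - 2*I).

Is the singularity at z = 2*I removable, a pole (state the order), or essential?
Let u = z - 2*I. The argument of sin is z - 2*I = u, so
  f = -sin(u)/u = -((u) - (u)^3/6 + ...)/u = -1 + (1/6)*u^2 - ...
The Laurent expansion about u = 0 has no negative powers; equivalently lim_{z→2*I} f(z) = -1 exists and is finite.
So the singularity is removable.

Final answer: removable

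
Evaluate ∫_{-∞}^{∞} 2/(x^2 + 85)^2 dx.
Let f(z) = 2/(z^2 + 85)^2. The denominator has no real zeros and deg Q - deg P = 4 ≥ 2, so the integral of f over the upper semicircle |z| = R tends to 0 as R → ∞. Closing the contour in the upper half-plane,
  ∫_{-∞}^{∞} f(x) dx = 2πi · Σ Res(f, z_k)  over the poles with Im z_k > 0.

Zeros of the denominator: z^2 + 85 = 0 gives z = ±sqrt(85)*I.
Upper half-plane: z = sqrt(85)*I (a pole of order 2).

Write f(z) = g(z)/(z - sqrt(85)*I)^2 with g(z) = 2/(z + sqrt(85)*I)^2. For a double pole, Res(f, z₀) = g'(z₀):
  g'(z) = -4/(z + sqrt(85)*I)^3
  Res(f, sqrt(85)*I) = g'(sqrt(85)*I) = -sqrt(85)*I/14450

∫_{-∞}^{∞} f(x) dx = 2πi · (-sqrt(85)*I/14450) = sqrt(85)*pi/7225

Final answer: sqrt(85)*pi/7225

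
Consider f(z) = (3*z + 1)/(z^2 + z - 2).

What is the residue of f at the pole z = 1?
Write f(z) = P(z)/Q(z) with P(z) = 3*z + 1 and Q(z) = z^2 + z - 2.
The denominator factors as Q(z) = (z + 2)*(z - 1), so z = 1 is a simple zero of Q and P is analytic there; z = 1 is therefore a simple pole and
  Res(f, z₀) = P(z₀)/Q'(z₀).

Q'(z) = 2*z + 1, so Q'(1) = 3.
P(1) = 4.

Res(f, 1) = (4)/(3) = 4/3

Final answer: 4/3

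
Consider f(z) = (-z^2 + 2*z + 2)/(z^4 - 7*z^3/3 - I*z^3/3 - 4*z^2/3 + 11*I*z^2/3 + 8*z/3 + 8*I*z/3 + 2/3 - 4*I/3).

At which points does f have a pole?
The singularities of f are the zeros of the denominator. Factoring,
  z^4 - 7*z^3/3 - I*z^3/3 - 4*z^2/3 + 11*I*z^2/3 + 8*z/3 + 8*I*z/3 + 2/3 - 4*I/3 = (z - 3 + I)*(z - 1/3 - I/3)*(z - I)*(z + 1)
so the candidates are z = 3 - I, z = 1/3 + I/3, z = I, z = -1.

Check the numerator P(z) = -z^2 + 2*z + 2 at each one:
  P(3 - I) = 4*I ≠ 0, so z = 3 - I is a (simple) pole.
  P(1/3 + I/3) = 8/3 + 4*I/9 ≠ 0, so z = 1/3 + I/3 is a (simple) pole.
  P(I) = 3 + 2*I ≠ 0, so z = I is a (simple) pole.
  P(-1) = -1 ≠ 0, so z = -1 is a (simple) pole.

Poles of f: {-1, I, 1/3 + I/3, 3 - I}

Final answer: {-1, I, 1/3 + I/3, 3 - I}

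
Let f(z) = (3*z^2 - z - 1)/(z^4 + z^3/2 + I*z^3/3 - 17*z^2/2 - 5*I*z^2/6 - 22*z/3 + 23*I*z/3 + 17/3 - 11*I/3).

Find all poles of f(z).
The singularities of f are the zeros of the denominator. Factoring,
  z^4 + z^3/2 + I*z^3/3 - 17*z^2/2 - 5*I*z^2/6 - 22*z/3 + 23*I*z/3 + 17/3 - 11*I/3 = (z - 3 + I/3)*(z - 1/2)*(z + 3 + I)*(z + 1 - I)
so the candidates are z = 3 - I/3, z = 1/2, z = -3 - I, z = -1 + I.

Check the numerator P(z) = 3*z^2 - z - 1 at each one:
  P(3 - I/3) = 68/3 - 17*I/3 ≠ 0, so z = 3 - I/3 is a (simple) pole.
  P(1/2) = -3/4 ≠ 0, so z = 1/2 is a (simple) pole.
  P(-3 - I) = 26 + 19*I ≠ 0, so z = -3 - I is a (simple) pole.
  P(-1 + I) = -7*I ≠ 0, so z = -1 + I is a (simple) pole.

Poles of f: {-3 - I, -1 + I, 1/2, 3 - I/3}

Final answer: {-3 - I, -1 + I, 1/2, 3 - I/3}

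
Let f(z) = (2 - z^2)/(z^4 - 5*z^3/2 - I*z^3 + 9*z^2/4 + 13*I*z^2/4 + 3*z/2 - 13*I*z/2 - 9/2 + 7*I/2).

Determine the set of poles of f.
The singularities of f are the zeros of the denominator. Factoring,
  z^4 - 5*z^3/2 - I*z^3 + 9*z^2/4 + 13*I*z^2/4 + 3*z/2 - 13*I*z/2 - 9/2 + 7*I/2 = (z - 1 - I)*(z - 3/2 - I/2)*(z + 1 - I)*(z - 1 + 3*I/2)
so the candidates are z = 1 + I, z = 3/2 + I/2, z = -1 + I, z = 1 - 3*I/2.

Check the numerator P(z) = 2 - z^2 at each one:
  P(1 + I) = 2 - 2*I ≠ 0, so z = 1 + I is a (simple) pole.
  P(3/2 + I/2) = -3*I/2 ≠ 0, so z = 3/2 + I/2 is a (simple) pole.
  P(-1 + I) = 2 + 2*I ≠ 0, so z = -1 + I is a (simple) pole.
  P(1 - 3*I/2) = 13/4 + 3*I ≠ 0, so z = 1 - 3*I/2 is a (simple) pole.

Poles of f: {-1 + I, 1 - 3*I/2, 1 + I, 3/2 + I/2}

Final answer: {-1 + I, 1 - 3*I/2, 1 + I, 3/2 + I/2}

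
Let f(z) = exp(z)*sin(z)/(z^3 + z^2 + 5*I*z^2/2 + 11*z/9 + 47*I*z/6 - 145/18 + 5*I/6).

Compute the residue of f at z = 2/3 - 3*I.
Write f(z) = P(z)/Q(z) with P(z) = exp(z)*sin(z) and Q(z) = z^3 + z^2 + 5*I*z^2/2 + 11*z/9 + 47*I*z/6 - 145/18 + 5*I/6.
The denominator factors as Q(z) = (z + 2 - 3*I/2)*(z - 2/3 + 3*I)*(z - 1/3 + I), so z = 2/3 - 3*I is a simple zero of Q and P is analytic there; z = 2/3 - 3*I is therefore a simple pole and
  Res(f, z₀) = P(z₀)/Q'(z₀).

Q'(z) = 3*z^2 + 2*z + 5*I*z + 11/9 + 47*I/6, so Q'(2/3 - 3*I) = -73/9 - 41*I/6.
P(2/3 - 3*I) = exp(2/3 - 3*I)*sin(2/3 - 3*I).

Res(f, 2/3 - 3*I) = (exp(2/3 - 3*I)*sin(2/3 - 3*I))/(-73/9 - 41*I/6) = (-2628/36445 + 2214*I/36445)*exp(2/3 - 3*I)*sin(2/3 - 3*I)

Final answer: (-2628/36445 + 2214*I/36445)*exp(2/3 - 3*I)*sin(2/3 - 3*I)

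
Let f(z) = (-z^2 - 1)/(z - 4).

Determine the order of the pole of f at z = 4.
Factor the denominator:
  z - 4 = (z - 4)

The numerator P(z) = -z^2 - 1 has P(4) = -17 ≠ 0, so no factor of (z - 4) cancels.
Near z = 4 we can therefore write f(z) = g(z)/(z - 4) with g analytic at 4 and g(4) ≠ 0 (g is just the numerator).

Hence z = 4 is a pole of order 1.

Final answer: 1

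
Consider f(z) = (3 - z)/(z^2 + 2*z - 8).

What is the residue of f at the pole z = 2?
Write f(z) = P(z)/Q(z) with P(z) = 3 - z and Q(z) = z^2 + 2*z - 8.
The denominator factors as Q(z) = (z - 2)*(z + 4), so z = 2 is a simple zero of Q and P is analytic there; z = 2 is therefore a simple pole and
  Res(f, z₀) = P(z₀)/Q'(z₀).

Q'(z) = 2*z + 2, so Q'(2) = 6.
P(2) = 1.

Res(f, 2) = (1)/(6) = 1/6

Final answer: 1/6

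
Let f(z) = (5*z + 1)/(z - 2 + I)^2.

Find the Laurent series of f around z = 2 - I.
Put w = z - (2 - I), i.e. z = w + 2 - I. The denominator is w^2, so it suffices to rewrite the numerator in powers of w.

P(z) = 5*z + 1
P(w + 2 - I) = 11 - 5*I + 5*w

Dividing each term by w^2:
  f = (11 - 5*I)/w^2 + 5/w

Substituting back w = z - 2 + I:
  f(z) = (11 - 5*I)/(z - 2 + I)^2 + 5/(z - 2 + I)

The series is finite because the numerator is a polynomial; the negative powers form the principal part, and the coefficient of 1/(z - 2 + I) gives Res(f, 2 - I) = 5.

Final answer: (11 - 5*I)/(z - 2 + I)^2 + 5/(z - 2 + I)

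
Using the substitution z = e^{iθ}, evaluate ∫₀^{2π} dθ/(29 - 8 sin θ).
Call the integral J. The integrand is 2π-periodic and we integrate over a full period, so shifting θ does not change the value (θ → θ + π/2 turns sin θ into cos θ; θ → θ + π flips the sign of the trig term). Hence
  J = ∫₀^{2π} dθ/(29 + 8 cos θ).
Put z = e^{iθ}: then cos θ = (z + 1/z)/2, dθ = dz/(iz), and z runs once counterclockwise around |z| = 1:
  J = ∮_{|z|=1} 1/(29 + 8*(z + 1/z)/2) · dz/(iz) = (2/i) ∮_{|z|=1} dz/(8*z^2 + 58*z + 8).
The roots of 8*z^2 + 58*z + 8 are z = (-29 ± sqrt(29^2 - 8^2))/8, with sqrt(777) = sqrt(777); their product is 1, so only z₊ = -29/8 + sqrt(777)/8 lies inside the unit circle (z₋ = -29/8 - sqrt(777)/8 lies outside).
z₊ is a simple zero of q(z) = 8*z^2 + 58*z + 8, so Res(1/q, z₊) = 1/q'(z₊) with q'(z) = 16*z + 58; and q'(z₊) = 8*(z₊ - z₋) = 2*sqrt(777).
Therefore J = (2/i) · 2πi · 1/(2*sqrt(777)) = 2*pi/(sqrt(777)) = 2*sqrt(777)*pi/777

Final answer: 2*sqrt(777)*pi/777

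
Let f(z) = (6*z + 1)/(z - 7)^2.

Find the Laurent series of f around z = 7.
Put w = z - (7), i.e. z = w + 7. The denominator is w^2, so it suffices to rewrite the numerator in powers of w.

P(z) = 6*z + 1
P(w + 7) = 43 + 6*w

Dividing each term by w^2:
  f = 43/w^2 + 6/w

Substituting back w = z - 7:
  f(z) = 43/(z - 7)^2 + 6/(z - 7)

The series is finite because the numerator is a polynomial; the negative powers form the principal part, and the coefficient of 1/(z - 7) gives Res(f, 7) = 6.

Final answer: 43/(z - 7)^2 + 6/(z - 7)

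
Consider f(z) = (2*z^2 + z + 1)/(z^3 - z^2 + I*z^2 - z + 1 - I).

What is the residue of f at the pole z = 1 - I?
Write f(z) = P(z)/Q(z) with P(z) = 2*z^2 + z + 1 and Q(z) = z^3 - z^2 + I*z^2 - z + 1 - I.
The denominator factors as Q(z) = (z + 1)*(z - 1)*(z - 1 + I), so z = 1 - I is a simple zero of Q and P is analytic there; z = 1 - I is therefore a simple pole and
  Res(f, z₀) = P(z₀)/Q'(z₀).

Q'(z) = 3*z^2 - 2*z + 2*I*z - 1, so Q'(1 - I) = -1 - 2*I.
P(1 - I) = 2 - 5*I.

Res(f, 1 - I) = (2 - 5*I)/(-1 - 2*I) = 8/5 + 9*I/5

Final answer: 8/5 + 9*I/5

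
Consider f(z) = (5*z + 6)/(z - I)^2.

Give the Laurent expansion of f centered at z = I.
Put w = z - (I), i.e. z = w + I. The denominator is w^2, so it suffices to rewrite the numerator in powers of w.

P(z) = 5*z + 6
P(w + I) = 6 + 5*I + 5*w

Dividing each term by w^2:
  f = (6 + 5*I)/w^2 + 5/w

Substituting back w = z - I:
  f(z) = (6 + 5*I)/(z - I)^2 + 5/(z - I)

The series is finite because the numerator is a polynomial; the negative powers form the principal part, and the coefficient of 1/(z - I) gives Res(f, I) = 5.

Final answer: (6 + 5*I)/(z - I)^2 + 5/(z - I)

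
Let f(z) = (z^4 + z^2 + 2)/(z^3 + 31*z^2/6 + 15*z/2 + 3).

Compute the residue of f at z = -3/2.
Write f(z) = P(z)/Q(z) with P(z) = z^4 + z^2 + 2 and Q(z) = z^3 + 31*z^2/6 + 15*z/2 + 3.
The denominator factors as Q(z) = (z + 3/2)*(z + 3)*(z + 2/3), so z = -3/2 is a simple zero of Q and P is analytic there; z = -3/2 is therefore a simple pole and
  Res(f, z₀) = P(z₀)/Q'(z₀).

Q'(z) = 3*z^2 + 31*z/3 + 15/2, so Q'(-3/2) = -5/4.
P(-3/2) = 149/16.

Res(f, -3/2) = (149/16)/(-5/4) = -149/20

Final answer: -149/20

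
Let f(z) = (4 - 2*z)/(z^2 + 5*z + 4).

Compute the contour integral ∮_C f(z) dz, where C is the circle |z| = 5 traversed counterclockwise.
By the residue theorem, ∮_C f(z) dz = 2πi · (sum of the residues of f at the poles inside |z| = 5).

The denominator factors as (z + 1)*(z + 4), so the singularities of f are simple poles at z = -1, z = -4.
  |-1|² = 1 < 25 = 5², so this pole is inside the contour.
  |-4|² = 16 < 25 = 5², so this pole is inside the contour.

With P(z) = 4 - 2*z and Q(z) = z^2 + 5*z + 4, each pole is simple, so Res(f, z₀) = P(z₀)/Q'(z₀) with Q'(z) = 2*z + 5.
  Res(f, -1) = P(-1)/Q'(-1) = (6)/(3) = 2
  Res(f, -4) = P(-4)/Q'(-4) = (12)/(-3) = -4

Sum of residues inside C: -2
∮_C f(z) dz = 2πi · (-2) = -4*I*pi

Final answer: -4*I*pi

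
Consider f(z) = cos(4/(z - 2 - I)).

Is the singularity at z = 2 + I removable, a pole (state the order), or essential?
Let u = z - 2 - I. Then
  cos(4/u) = Σ_{k≥0} (-1)^k (4)^(2k)/((2k)!·u^(2k)) = 1 - 8/u^2 + 32/(3*u^4) + ...
which has infinitely many negative powers of u, so cos(4/(z - 2 - I)) has an essential singularity at z = 2 + I.
So the singularity is essential.

Final answer: essential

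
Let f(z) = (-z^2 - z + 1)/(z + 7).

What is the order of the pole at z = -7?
Factor the denominator:
  z + 7 = (z + 7)

The numerator P(z) = -z^2 - z + 1 has P(-7) = -41 ≠ 0, so no factor of (z + 7) cancels.
Near z = -7 we can therefore write f(z) = g(z)/(z + 7) with g analytic at -7 and g(-7) ≠ 0 (g is just the numerator).

Hence z = -7 is a pole of order 1.

Final answer: 1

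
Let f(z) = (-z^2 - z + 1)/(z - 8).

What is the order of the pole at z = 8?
Factor the denominator:
  z - 8 = (z - 8)

The numerator P(z) = -z^2 - z + 1 has P(8) = -71 ≠ 0, so no factor of (z - 8) cancels.
Near z = 8 we can therefore write f(z) = g(z)/(z - 8) with g analytic at 8 and g(8) ≠ 0 (g is just the numerator).

Hence z = 8 is a pole of order 1.

Final answer: 1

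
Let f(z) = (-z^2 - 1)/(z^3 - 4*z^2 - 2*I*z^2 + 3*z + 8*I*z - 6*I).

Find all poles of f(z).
The singularities of f are the zeros of the denominator. Factoring,
  z^3 - 4*z^2 - 2*I*z^2 + 3*z + 8*I*z - 6*I = (z - 2*I)*(z - 1)*(z - 3)
so the candidates are z = 2*I, z = 1, z = 3.

Check the numerator P(z) = -z^2 - 1 at each one:
  P(2*I) = 3 ≠ 0, so z = 2*I is a (simple) pole.
  P(1) = -2 ≠ 0, so z = 1 is a (simple) pole.
  P(3) = -10 ≠ 0, so z = 3 is a (simple) pole.

Poles of f: {2*I, 1, 3}

Final answer: {2*I, 1, 3}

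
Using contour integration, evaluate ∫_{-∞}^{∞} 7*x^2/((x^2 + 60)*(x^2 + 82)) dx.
Let f(z) = 7*z^2/((z^2 + 60)*(z^2 + 82)). The denominator has no real zeros and deg Q - deg P = 2 ≥ 2, so the integral of f over the upper semicircle |z| = R tends to 0 as R → ∞. Closing the contour in the upper half-plane,
  ∫_{-∞}^{∞} f(x) dx = 2πi · Σ Res(f, z_k)  over the poles with Im z_k > 0.

Zeros of the denominator: z^2 + 60 = 0 gives z = ±2*sqrt(15)*I; z^2 + 82 = 0 gives z = ±sqrt(82)*I.
Upper half-plane: z = 2*sqrt(15)*I, z = sqrt(82)*I (simple).

Each pole is a simple zero of Q(z) = z^4 + 142*z^2 + 4920, so Res(f, z₀) = P(z₀)/Q'(z₀) with P(z) = 7*z^2, Q'(z) = 4*z^3 + 284*z:
  Res(f, 2*sqrt(15)*I) = (-420)/(88*sqrt(15)*I) = 7*sqrt(15)*I/22
  Res(f, sqrt(82)*I) = (-574)/(-44*sqrt(82)*I) = -7*sqrt(82)*I/44

Sum of residues: 7*I*(-sqrt(82) + 2*sqrt(15))/44
∫_{-∞}^{∞} f(x) dx = 2πi · (7*I*(-sqrt(82) + 2*sqrt(15))/44) = 7*pi*(-2*sqrt(15) + sqrt(82))/22

Final answer: 7*pi*(-2*sqrt(15) + sqrt(82))/22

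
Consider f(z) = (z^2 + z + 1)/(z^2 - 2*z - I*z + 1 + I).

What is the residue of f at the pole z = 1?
Write f(z) = P(z)/Q(z) with P(z) = z^2 + z + 1 and Q(z) = z^2 - 2*z - I*z + 1 + I.
The denominator factors as Q(z) = (z - 1)*(z - 1 - I), so z = 1 is a simple zero of Q and P is analytic there; z = 1 is therefore a simple pole and
  Res(f, z₀) = P(z₀)/Q'(z₀).

Q'(z) = 2*z - 2 - I, so Q'(1) = -I.
P(1) = 3.

Res(f, 1) = (3)/(-I) = 3*I

Final answer: 3*I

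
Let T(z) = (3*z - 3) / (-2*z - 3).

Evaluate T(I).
3/13 - 15*I/13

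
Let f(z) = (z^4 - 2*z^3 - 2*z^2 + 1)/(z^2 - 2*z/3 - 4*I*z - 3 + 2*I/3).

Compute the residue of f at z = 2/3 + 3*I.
157/54 - 979*I/18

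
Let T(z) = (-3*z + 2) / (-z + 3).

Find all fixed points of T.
T(z) = z means -3*z + 2 = z*(-z + 3), i.e.
  -z^2 + 6*z - 2 = 0.
Discriminant: (6)^2 - 4*(-1)*(-2) = 28, so the roots are real.
  z = (-6 ± sqrt(28))/(2*(-1))
Fixed points: {3 - sqrt(7), sqrt(7) + 3}

Final answer: {3 - sqrt(7), sqrt(7) + 3}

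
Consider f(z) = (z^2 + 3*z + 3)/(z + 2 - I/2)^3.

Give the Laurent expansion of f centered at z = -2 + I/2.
(3/4 - I/2)/(z + 2 - I/2)^3 + (-1 + I)/(z + 2 - I/2)^2 + 1/(z + 2 - I/2)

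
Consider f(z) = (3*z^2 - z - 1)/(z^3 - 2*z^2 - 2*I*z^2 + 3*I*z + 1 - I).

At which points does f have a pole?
The singularities of f are the zeros of the denominator. Factoring,
  z^3 - 2*z^2 - 2*I*z^2 + 3*I*z + 1 - I = (z - 1)*(z - 1 - I)*(z - I)
so the candidates are z = 1, z = 1 + I, z = I.

Check the numerator P(z) = 3*z^2 - z - 1 at each one:
  P(1) = 1 ≠ 0, so z = 1 is a (simple) pole.
  P(1 + I) = -2 + 5*I ≠ 0, so z = 1 + I is a (simple) pole.
  P(I) = -4 - I ≠ 0, so z = I is a (simple) pole.

Poles of f: {I, 1, 1 + I}

Final answer: {I, 1, 1 + I}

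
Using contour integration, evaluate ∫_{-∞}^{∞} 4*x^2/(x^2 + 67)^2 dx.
2*sqrt(67)*pi/67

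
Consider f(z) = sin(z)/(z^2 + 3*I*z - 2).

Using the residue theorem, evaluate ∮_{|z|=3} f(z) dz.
-2*I*pi*sinh(1) + 2*I*pi*sinh(2)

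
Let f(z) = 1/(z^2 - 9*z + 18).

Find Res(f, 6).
1/3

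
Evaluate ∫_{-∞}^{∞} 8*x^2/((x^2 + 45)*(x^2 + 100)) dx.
Let f(z) = 8*z^2/((z^2 + 45)*(z^2 + 100)). The denominator has no real zeros and deg Q - deg P = 2 ≥ 2, so the integral of f over the upper semicircle |z| = R tends to 0 as R → ∞. Closing the contour in the upper half-plane,
  ∫_{-∞}^{∞} f(x) dx = 2πi · Σ Res(f, z_k)  over the poles with Im z_k > 0.

Zeros of the denominator: z^2 + 100 = 0 gives z = ±10*I; z^2 + 45 = 0 gives z = ±3*sqrt(5)*I.
Upper half-plane: z = 10*I, z = 3*sqrt(5)*I (simple).

Each pole is a simple zero of Q(z) = z^4 + 145*z^2 + 4500, so Res(f, z₀) = P(z₀)/Q'(z₀) with P(z) = 8*z^2, Q'(z) = 4*z^3 + 290*z:
  Res(f, 10*I) = (-800)/(-1100*I) = -8*I/11
  Res(f, 3*sqrt(5)*I) = (-360)/(330*sqrt(5)*I) = 12*sqrt(5)*I/55

Sum of residues: 4*I*(-10 + 3*sqrt(5))/55
∫_{-∞}^{∞} f(x) dx = 2πi · (4*I*(-10 + 3*sqrt(5))/55) = 8*pi*(10 - 3*sqrt(5))/55

Final answer: 8*pi*(10 - 3*sqrt(5))/55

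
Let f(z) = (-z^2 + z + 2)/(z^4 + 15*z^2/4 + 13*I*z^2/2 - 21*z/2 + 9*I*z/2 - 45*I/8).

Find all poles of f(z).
The singularities of f are the zeros of the denominator. Factoring,
  z^4 + 15*z^2/4 + 13*I*z^2/2 - 21*z/2 + 9*I*z/2 - 45*I/8 = (z - 1/2 + I/2)*(z + 3/2 - 3*I)*(z + 1/2 + I)*(z - 3/2 + 3*I/2)
so the candidates are z = 1/2 - I/2, z = -3/2 + 3*I, z = -1/2 - I, z = 3/2 - 3*I/2.

Check the numerator P(z) = -z^2 + z + 2 at each one:
  P(1/2 - I/2) = 5/2 ≠ 0, so z = 1/2 - I/2 is a (simple) pole.
  P(-3/2 + 3*I) = 29/4 + 12*I ≠ 0, so z = -3/2 + 3*I is a (simple) pole.
  P(-1/2 - I) = 9/4 - 2*I ≠ 0, so z = -1/2 - I is a (simple) pole.
  P(3/2 - 3*I/2) = 7/2 + 3*I ≠ 0, so z = 3/2 - 3*I/2 is a (simple) pole.

Poles of f: {-3/2 + 3*I, -1/2 - I, 1/2 - I/2, 3/2 - 3*I/2}

Final answer: {-3/2 + 3*I, -1/2 - I, 1/2 - I/2, 3/2 - 3*I/2}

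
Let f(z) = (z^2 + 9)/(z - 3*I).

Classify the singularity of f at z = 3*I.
The numerator vanishes at z = 3*I ((3*I)^2 = -9), so it is divisible by z - 3*I:
  z^2 + 9 = (z - 3*I)*(z + 3*I)
Hence for z ≠ 3*I, f(z) = z + 3*I, a polynomial, and lim_{z→3*I} f(z) = 6*I is finite.
So the singularity is removable.

Final answer: removable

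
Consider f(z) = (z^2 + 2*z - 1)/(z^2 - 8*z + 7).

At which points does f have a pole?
{1, 7}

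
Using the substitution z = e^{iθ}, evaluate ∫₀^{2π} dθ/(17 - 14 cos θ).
Call the integral J. The integrand is 2π-periodic and we integrate over a full period, so shifting θ does not change the value (θ → θ + π flips the sign of the trig term). Hence
  J = ∫₀^{2π} dθ/(17 + 14 cos θ).
Put z = e^{iθ}: then cos θ = (z + 1/z)/2, dθ = dz/(iz), and z runs once counterclockwise around |z| = 1:
  J = ∮_{|z|=1} 1/(17 + 14*(z + 1/z)/2) · dz/(iz) = (2/i) ∮_{|z|=1} dz/(14*z^2 + 34*z + 14).
The roots of 14*z^2 + 34*z + 14 are z = (-17 ± sqrt(17^2 - 14^2))/14, with sqrt(93) = sqrt(93); their product is 1, so only z₊ = -17/14 + sqrt(93)/14 lies inside the unit circle (z₋ = -17/14 - sqrt(93)/14 lies outside).
z₊ is a simple zero of q(z) = 14*z^2 + 34*z + 14, so Res(1/q, z₊) = 1/q'(z₊) with q'(z) = 28*z + 34; and q'(z₊) = 14*(z₊ - z₋) = 2*sqrt(93).
Therefore J = (2/i) · 2πi · 1/(2*sqrt(93)) = 2*pi/(sqrt(93)) = 2*sqrt(93)*pi/93

Final answer: 2*sqrt(93)*pi/93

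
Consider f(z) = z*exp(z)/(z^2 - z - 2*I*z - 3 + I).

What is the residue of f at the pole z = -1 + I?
Write f(z) = P(z)/Q(z) with P(z) = z*exp(z) and Q(z) = z^2 - z - 2*I*z - 3 + I.
The denominator factors as Q(z) = (z - 2 - I)*(z + 1 - I), so z = -1 + I is a simple zero of Q and P is analytic there; z = -1 + I is therefore a simple pole and
  Res(f, z₀) = P(z₀)/Q'(z₀).

Q'(z) = 2*z - 1 - 2*I, so Q'(-1 + I) = -3.
P(-1 + I) = (-1 + I)*exp(-1 + I).

Res(f, -1 + I) = ((-1 + I)*exp(-1 + I))/(-3) = (1/3 - I/3)*exp(-1 + I)

Final answer: (1/3 - I/3)*exp(-1 + I)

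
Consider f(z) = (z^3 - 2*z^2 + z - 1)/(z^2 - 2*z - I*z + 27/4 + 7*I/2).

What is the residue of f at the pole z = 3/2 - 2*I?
Write f(z) = P(z)/Q(z) with P(z) = z^3 - 2*z^2 + z - 1 and Q(z) = z^2 - 2*z - I*z + 27/4 + 7*I/2.
The denominator factors as Q(z) = (z - 1/2 - 3*I)*(z - 3/2 + 2*I), so z = 3/2 - 2*I is a simple zero of Q and P is analytic there; z = 3/2 - 2*I is therefore a simple pole and
  Res(f, z₀) = P(z₀)/Q'(z₀).

Q'(z) = 2*z - 2 - I, so Q'(3/2 - 2*I) = 1 - 5*I.
P(3/2 - 2*I) = -85/8 + 9*I/2.

Res(f, 3/2 - 2*I) = (-85/8 + 9*I/2)/(1 - 5*I) = -265/208 - 389*I/208

Final answer: -265/208 - 389*I/208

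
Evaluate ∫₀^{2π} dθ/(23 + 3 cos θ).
Let J = ∫₀^{2π} dθ/(23 + 3 cos θ).
Put z = e^{iθ}: then cos θ = (z + 1/z)/2, dθ = dz/(iz), and z runs once counterclockwise around |z| = 1:
  J = ∮_{|z|=1} 1/(23 + 3*(z + 1/z)/2) · dz/(iz) = (2/i) ∮_{|z|=1} dz/(3*z^2 + 46*z + 3).
The roots of 3*z^2 + 46*z + 3 are z = (-23 ± sqrt(23^2 - 3^2))/3, with sqrt(520) = 2*sqrt(130); their product is 1, so only z₊ = -23/3 + 2*sqrt(130)/3 lies inside the unit circle (z₋ = -23/3 - 2*sqrt(130)/3 lies outside).
z₊ is a simple zero of q(z) = 3*z^2 + 46*z + 3, so Res(1/q, z₊) = 1/q'(z₊) with q'(z) = 6*z + 46; and q'(z₊) = 3*(z₊ - z₋) = 4*sqrt(130).
Therefore J = (2/i) · 2πi · 1/(4*sqrt(130)) = 2*pi/(2*sqrt(130)) = sqrt(130)*pi/130

Final answer: sqrt(130)*pi/130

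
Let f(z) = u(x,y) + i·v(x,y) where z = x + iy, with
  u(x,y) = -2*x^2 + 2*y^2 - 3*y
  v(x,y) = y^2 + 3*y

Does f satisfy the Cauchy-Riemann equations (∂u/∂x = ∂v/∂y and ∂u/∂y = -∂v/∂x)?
∂u/∂x = -4*x
∂v/∂y = 2*y + 3
∂u/∂y = 4*y - 3
∂v/∂x = 0
∂u/∂x ≠ ∂v/∂y and ∂u/∂y ≠ -∂v/∂x; the Cauchy-Riemann equations are not satisfied, so f is not analytic.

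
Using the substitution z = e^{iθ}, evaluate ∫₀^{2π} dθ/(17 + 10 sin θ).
Call the integral J. The integrand is 2π-periodic and we integrate over a full period, so shifting θ does not change the value (θ → θ + π/2 turns sin θ into cos θ). Hence
  J = ∫₀^{2π} dθ/(17 + 10 cos θ).
Put z = e^{iθ}: then cos θ = (z + 1/z)/2, dθ = dz/(iz), and z runs once counterclockwise around |z| = 1:
  J = ∮_{|z|=1} 1/(17 + 10*(z + 1/z)/2) · dz/(iz) = (2/i) ∮_{|z|=1} dz/(10*z^2 + 34*z + 10).
The roots of 10*z^2 + 34*z + 10 are z = (-17 ± sqrt(17^2 - 10^2))/10, with sqrt(189) = 3*sqrt(21); their product is 1, so only z₊ = -17/10 + 3*sqrt(21)/10 lies inside the unit circle (z₋ = -17/10 - 3*sqrt(21)/10 lies outside).
z₊ is a simple zero of q(z) = 10*z^2 + 34*z + 10, so Res(1/q, z₊) = 1/q'(z₊) with q'(z) = 20*z + 34; and q'(z₊) = 10*(z₊ - z₋) = 6*sqrt(21).
Therefore J = (2/i) · 2πi · 1/(6*sqrt(21)) = 2*pi/(3*sqrt(21)) = 2*sqrt(21)*pi/63

Final answer: 2*sqrt(21)*pi/63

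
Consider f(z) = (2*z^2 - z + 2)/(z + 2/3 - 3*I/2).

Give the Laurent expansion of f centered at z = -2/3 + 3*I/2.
Put w = z - (-2/3 + 3*I/2), i.e. z = w - 2/3 + 3*I/2. The denominator is w, so it suffices to rewrite the numerator in powers of w.

P(z) = 2*z^2 - z + 2
P(w - 2/3 + 3*I/2) = -17/18 - 11*I/2 + (-11/3 + 6*I)*w + 2*w^2

Dividing each term by w:
  f = (-17/18 - 11*I/2)/w - 11/3 + 6*I + 2*w

Substituting back w = z + 2/3 - 3*I/2:
  f(z) = (-17/18 - 11*I/2)/(z + 2/3 - 3*I/2) - 11/3 + 6*I + 2*(z + 2/3 - 3*I/2)

The series is finite because the numerator is a polynomial; the negative powers form the principal part, and the coefficient of 1/(z + 2/3 - 3*I/2) gives Res(f, -2/3 + 3*I/2) = -17/18 - 11*I/2.

Final answer: (-17/18 - 11*I/2)/(z + 2/3 - 3*I/2) - 11/3 + 6*I + 2*(z + 2/3 - 3*I/2)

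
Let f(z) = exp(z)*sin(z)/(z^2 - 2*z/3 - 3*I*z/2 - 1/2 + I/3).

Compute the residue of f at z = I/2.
(-18/25 - 24*I/25)*exp(I/2)*sinh(1/2)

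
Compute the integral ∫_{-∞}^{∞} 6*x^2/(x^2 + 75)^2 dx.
sqrt(3)*pi/5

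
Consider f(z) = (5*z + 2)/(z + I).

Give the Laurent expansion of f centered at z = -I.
Put w = z - (-I), i.e. z = w - I. The denominator is w, so it suffices to rewrite the numerator in powers of w.

P(z) = 5*z + 2
P(w - I) = 2 - 5*I + 5*w

Dividing each term by w:
  f = (2 - 5*I)/w + 5

Substituting back w = z + I:
  f(z) = (2 - 5*I)/(z + I) + 5

The series is finite because the numerator is a polynomial; the negative powers form the principal part, and the coefficient of 1/(z + I) gives Res(f, -I) = 2 - 5*I.

Final answer: (2 - 5*I)/(z + I) + 5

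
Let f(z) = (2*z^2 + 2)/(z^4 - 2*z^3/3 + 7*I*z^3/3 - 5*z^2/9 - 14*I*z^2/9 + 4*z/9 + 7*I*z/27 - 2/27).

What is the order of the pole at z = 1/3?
Factor the denominator:
  z^4 - 2*z^3/3 + 7*I*z^3/3 - 5*z^2/9 - 14*I*z^2/9 + 4*z/9 + 7*I*z/27 - 2/27 = (z - 1/3)^2*(z + 2*I)*(z + I/3)

The numerator P(z) = 2*z^2 + 2 has P(1/3) = 20/9 ≠ 0, so no factor of (z - 1/3) cancels.
Near z = 1/3 we can therefore write f(z) = g(z)/(z - 1/3)^2 with g analytic at 1/3 and g(1/3) ≠ 0 (g is the numerator divided by the remaining denominator factors).

Hence z = 1/3 is a pole of order 2.

Final answer: 2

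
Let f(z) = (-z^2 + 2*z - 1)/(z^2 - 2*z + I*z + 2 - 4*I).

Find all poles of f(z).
The singularities of f are the zeros of the denominator. Factoring,
  z^2 - 2*z + I*z + 2 - 4*I = (z + 2*I)*(z - 2 - I)
so the candidates are z = -2*I, z = 2 + I.

Check the numerator P(z) = -z^2 + 2*z - 1 at each one:
  P(-2*I) = 3 - 4*I ≠ 0, so z = -2*I is a (simple) pole.
  P(2 + I) = -2*I ≠ 0, so z = 2 + I is a (simple) pole.

Poles of f: {-2*I, 2 + I}

Final answer: {-2*I, 2 + I}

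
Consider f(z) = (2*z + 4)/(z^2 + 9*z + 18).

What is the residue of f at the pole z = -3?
Write f(z) = P(z)/Q(z) with P(z) = 2*z + 4 and Q(z) = z^2 + 9*z + 18.
The denominator factors as Q(z) = (z + 6)*(z + 3), so z = -3 is a simple zero of Q and P is analytic there; z = -3 is therefore a simple pole and
  Res(f, z₀) = P(z₀)/Q'(z₀).

Q'(z) = 2*z + 9, so Q'(-3) = 3.
P(-3) = -2.

Res(f, -3) = (-2)/(3) = -2/3

Final answer: -2/3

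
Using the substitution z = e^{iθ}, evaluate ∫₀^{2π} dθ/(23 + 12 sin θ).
2*sqrt(385)*pi/385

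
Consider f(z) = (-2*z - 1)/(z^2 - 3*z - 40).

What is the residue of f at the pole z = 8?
Write f(z) = P(z)/Q(z) with P(z) = -2*z - 1 and Q(z) = z^2 - 3*z - 40.
The denominator factors as Q(z) = (z - 8)*(z + 5), so z = 8 is a simple zero of Q and P is analytic there; z = 8 is therefore a simple pole and
  Res(f, z₀) = P(z₀)/Q'(z₀).

Q'(z) = 2*z - 3, so Q'(8) = 13.
P(8) = -17.

Res(f, 8) = (-17)/(13) = -17/13

Final answer: -17/13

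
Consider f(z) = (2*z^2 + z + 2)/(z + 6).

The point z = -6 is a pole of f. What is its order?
1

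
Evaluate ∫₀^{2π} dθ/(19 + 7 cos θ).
Let J = ∫₀^{2π} dθ/(19 + 7 cos θ).
Put z = e^{iθ}: then cos θ = (z + 1/z)/2, dθ = dz/(iz), and z runs once counterclockwise around |z| = 1:
  J = ∮_{|z|=1} 1/(19 + 7*(z + 1/z)/2) · dz/(iz) = (2/i) ∮_{|z|=1} dz/(7*z^2 + 38*z + 7).
The roots of 7*z^2 + 38*z + 7 are z = (-19 ± sqrt(19^2 - 7^2))/7, with sqrt(312) = 2*sqrt(78); their product is 1, so only z₊ = -19/7 + 2*sqrt(78)/7 lies inside the unit circle (z₋ = -19/7 - 2*sqrt(78)/7 lies outside).
z₊ is a simple zero of q(z) = 7*z^2 + 38*z + 7, so Res(1/q, z₊) = 1/q'(z₊) with q'(z) = 14*z + 38; and q'(z₊) = 7*(z₊ - z₋) = 4*sqrt(78).
Therefore J = (2/i) · 2πi · 1/(4*sqrt(78)) = 2*pi/(2*sqrt(78)) = sqrt(78)*pi/78

Final answer: sqrt(78)*pi/78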